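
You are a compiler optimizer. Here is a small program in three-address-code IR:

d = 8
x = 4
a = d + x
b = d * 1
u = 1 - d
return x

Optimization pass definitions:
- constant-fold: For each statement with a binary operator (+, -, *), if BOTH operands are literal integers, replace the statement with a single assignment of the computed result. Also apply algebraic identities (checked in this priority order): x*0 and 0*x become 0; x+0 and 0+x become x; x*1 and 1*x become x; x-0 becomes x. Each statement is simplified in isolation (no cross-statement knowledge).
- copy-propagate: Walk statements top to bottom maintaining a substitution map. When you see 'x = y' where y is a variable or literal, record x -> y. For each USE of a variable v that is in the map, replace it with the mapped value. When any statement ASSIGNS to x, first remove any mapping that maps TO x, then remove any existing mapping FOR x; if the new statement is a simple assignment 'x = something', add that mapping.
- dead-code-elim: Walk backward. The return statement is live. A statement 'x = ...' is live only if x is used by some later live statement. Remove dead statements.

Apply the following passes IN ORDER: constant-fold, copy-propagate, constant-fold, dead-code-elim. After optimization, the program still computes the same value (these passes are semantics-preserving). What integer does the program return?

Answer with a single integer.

Initial IR:
  d = 8
  x = 4
  a = d + x
  b = d * 1
  u = 1 - d
  return x
After constant-fold (6 stmts):
  d = 8
  x = 4
  a = d + x
  b = d
  u = 1 - d
  return x
After copy-propagate (6 stmts):
  d = 8
  x = 4
  a = 8 + 4
  b = 8
  u = 1 - 8
  return 4
After constant-fold (6 stmts):
  d = 8
  x = 4
  a = 12
  b = 8
  u = -7
  return 4
After dead-code-elim (1 stmts):
  return 4
Evaluate:
  d = 8  =>  d = 8
  x = 4  =>  x = 4
  a = d + x  =>  a = 12
  b = d * 1  =>  b = 8
  u = 1 - d  =>  u = -7
  return x = 4

Answer: 4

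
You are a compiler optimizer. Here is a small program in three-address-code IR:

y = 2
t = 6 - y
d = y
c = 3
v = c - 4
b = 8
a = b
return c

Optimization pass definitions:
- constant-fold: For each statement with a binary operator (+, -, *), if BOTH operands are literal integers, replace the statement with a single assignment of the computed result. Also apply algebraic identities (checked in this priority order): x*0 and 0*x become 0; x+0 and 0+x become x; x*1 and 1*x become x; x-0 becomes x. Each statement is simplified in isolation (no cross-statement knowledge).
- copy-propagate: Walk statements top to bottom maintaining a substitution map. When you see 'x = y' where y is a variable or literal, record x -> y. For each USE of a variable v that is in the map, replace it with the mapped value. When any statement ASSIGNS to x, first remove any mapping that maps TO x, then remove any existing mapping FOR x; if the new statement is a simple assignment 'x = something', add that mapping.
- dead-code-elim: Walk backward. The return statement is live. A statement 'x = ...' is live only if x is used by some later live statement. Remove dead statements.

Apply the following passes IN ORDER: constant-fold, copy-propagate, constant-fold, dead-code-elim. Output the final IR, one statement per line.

Initial IR:
  y = 2
  t = 6 - y
  d = y
  c = 3
  v = c - 4
  b = 8
  a = b
  return c
After constant-fold (8 stmts):
  y = 2
  t = 6 - y
  d = y
  c = 3
  v = c - 4
  b = 8
  a = b
  return c
After copy-propagate (8 stmts):
  y = 2
  t = 6 - 2
  d = 2
  c = 3
  v = 3 - 4
  b = 8
  a = 8
  return 3
After constant-fold (8 stmts):
  y = 2
  t = 4
  d = 2
  c = 3
  v = -1
  b = 8
  a = 8
  return 3
After dead-code-elim (1 stmts):
  return 3

Answer: return 3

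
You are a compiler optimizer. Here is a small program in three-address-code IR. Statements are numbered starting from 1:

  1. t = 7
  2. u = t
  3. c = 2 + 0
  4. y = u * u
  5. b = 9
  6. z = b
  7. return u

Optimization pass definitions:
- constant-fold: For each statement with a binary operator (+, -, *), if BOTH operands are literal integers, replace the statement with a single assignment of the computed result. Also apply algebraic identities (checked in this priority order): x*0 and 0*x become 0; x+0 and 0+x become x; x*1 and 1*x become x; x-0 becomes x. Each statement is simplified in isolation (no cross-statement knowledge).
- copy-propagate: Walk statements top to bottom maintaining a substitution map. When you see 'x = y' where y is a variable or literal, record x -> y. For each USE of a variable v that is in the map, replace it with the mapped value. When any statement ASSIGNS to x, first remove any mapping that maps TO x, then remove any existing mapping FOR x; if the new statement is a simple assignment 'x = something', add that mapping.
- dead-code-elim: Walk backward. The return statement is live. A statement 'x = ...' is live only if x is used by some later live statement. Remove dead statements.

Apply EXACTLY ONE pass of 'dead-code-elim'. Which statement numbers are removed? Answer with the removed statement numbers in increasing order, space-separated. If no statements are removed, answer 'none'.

Backward liveness scan:
Stmt 1 't = 7': KEEP (t is live); live-in = []
Stmt 2 'u = t': KEEP (u is live); live-in = ['t']
Stmt 3 'c = 2 + 0': DEAD (c not in live set ['u'])
Stmt 4 'y = u * u': DEAD (y not in live set ['u'])
Stmt 5 'b = 9': DEAD (b not in live set ['u'])
Stmt 6 'z = b': DEAD (z not in live set ['u'])
Stmt 7 'return u': KEEP (return); live-in = ['u']
Removed statement numbers: [3, 4, 5, 6]
Surviving IR:
  t = 7
  u = t
  return u

Answer: 3 4 5 6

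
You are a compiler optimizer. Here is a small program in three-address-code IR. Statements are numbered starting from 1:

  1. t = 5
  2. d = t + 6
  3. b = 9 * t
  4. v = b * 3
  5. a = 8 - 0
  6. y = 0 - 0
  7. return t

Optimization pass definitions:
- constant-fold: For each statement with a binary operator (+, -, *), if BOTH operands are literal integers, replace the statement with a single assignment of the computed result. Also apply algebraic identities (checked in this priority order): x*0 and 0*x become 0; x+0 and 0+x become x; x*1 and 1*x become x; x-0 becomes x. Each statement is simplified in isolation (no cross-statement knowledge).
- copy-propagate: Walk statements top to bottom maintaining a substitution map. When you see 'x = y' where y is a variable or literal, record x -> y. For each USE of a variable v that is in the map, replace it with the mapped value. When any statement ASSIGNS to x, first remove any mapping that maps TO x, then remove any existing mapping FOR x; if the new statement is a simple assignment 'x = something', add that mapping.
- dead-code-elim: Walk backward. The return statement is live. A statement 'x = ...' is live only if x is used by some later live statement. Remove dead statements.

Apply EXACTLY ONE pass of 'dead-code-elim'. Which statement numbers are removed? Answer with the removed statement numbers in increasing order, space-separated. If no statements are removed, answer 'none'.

Backward liveness scan:
Stmt 1 't = 5': KEEP (t is live); live-in = []
Stmt 2 'd = t + 6': DEAD (d not in live set ['t'])
Stmt 3 'b = 9 * t': DEAD (b not in live set ['t'])
Stmt 4 'v = b * 3': DEAD (v not in live set ['t'])
Stmt 5 'a = 8 - 0': DEAD (a not in live set ['t'])
Stmt 6 'y = 0 - 0': DEAD (y not in live set ['t'])
Stmt 7 'return t': KEEP (return); live-in = ['t']
Removed statement numbers: [2, 3, 4, 5, 6]
Surviving IR:
  t = 5
  return t

Answer: 2 3 4 5 6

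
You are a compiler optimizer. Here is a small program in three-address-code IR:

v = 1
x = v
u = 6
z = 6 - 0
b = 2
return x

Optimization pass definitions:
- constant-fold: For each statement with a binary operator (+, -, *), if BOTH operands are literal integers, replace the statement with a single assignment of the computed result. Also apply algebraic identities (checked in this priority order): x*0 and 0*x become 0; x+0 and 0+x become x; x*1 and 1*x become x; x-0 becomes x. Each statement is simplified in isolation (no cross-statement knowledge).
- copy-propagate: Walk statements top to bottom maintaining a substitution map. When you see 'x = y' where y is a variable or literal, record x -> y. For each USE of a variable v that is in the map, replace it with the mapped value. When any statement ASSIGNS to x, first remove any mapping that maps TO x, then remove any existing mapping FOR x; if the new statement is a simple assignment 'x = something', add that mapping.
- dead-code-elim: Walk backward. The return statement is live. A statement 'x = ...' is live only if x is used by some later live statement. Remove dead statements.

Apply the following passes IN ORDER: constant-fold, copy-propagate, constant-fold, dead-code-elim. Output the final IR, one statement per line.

Answer: return 1

Derivation:
Initial IR:
  v = 1
  x = v
  u = 6
  z = 6 - 0
  b = 2
  return x
After constant-fold (6 stmts):
  v = 1
  x = v
  u = 6
  z = 6
  b = 2
  return x
After copy-propagate (6 stmts):
  v = 1
  x = 1
  u = 6
  z = 6
  b = 2
  return 1
After constant-fold (6 stmts):
  v = 1
  x = 1
  u = 6
  z = 6
  b = 2
  return 1
After dead-code-elim (1 stmts):
  return 1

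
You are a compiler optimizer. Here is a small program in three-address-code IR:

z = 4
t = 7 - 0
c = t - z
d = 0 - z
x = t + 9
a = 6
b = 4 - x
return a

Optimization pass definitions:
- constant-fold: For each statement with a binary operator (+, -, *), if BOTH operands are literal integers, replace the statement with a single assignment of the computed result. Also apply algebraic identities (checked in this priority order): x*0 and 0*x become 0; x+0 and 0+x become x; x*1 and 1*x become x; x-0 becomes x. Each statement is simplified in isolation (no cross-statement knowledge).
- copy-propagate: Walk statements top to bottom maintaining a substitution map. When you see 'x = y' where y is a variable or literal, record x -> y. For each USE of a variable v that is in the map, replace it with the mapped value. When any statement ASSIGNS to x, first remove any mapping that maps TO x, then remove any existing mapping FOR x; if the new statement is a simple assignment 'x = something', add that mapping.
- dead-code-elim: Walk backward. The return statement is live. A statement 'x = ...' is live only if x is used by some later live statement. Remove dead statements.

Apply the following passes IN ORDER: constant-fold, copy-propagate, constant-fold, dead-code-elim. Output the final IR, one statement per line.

Answer: return 6

Derivation:
Initial IR:
  z = 4
  t = 7 - 0
  c = t - z
  d = 0 - z
  x = t + 9
  a = 6
  b = 4 - x
  return a
After constant-fold (8 stmts):
  z = 4
  t = 7
  c = t - z
  d = 0 - z
  x = t + 9
  a = 6
  b = 4 - x
  return a
After copy-propagate (8 stmts):
  z = 4
  t = 7
  c = 7 - 4
  d = 0 - 4
  x = 7 + 9
  a = 6
  b = 4 - x
  return 6
After constant-fold (8 stmts):
  z = 4
  t = 7
  c = 3
  d = -4
  x = 16
  a = 6
  b = 4 - x
  return 6
After dead-code-elim (1 stmts):
  return 6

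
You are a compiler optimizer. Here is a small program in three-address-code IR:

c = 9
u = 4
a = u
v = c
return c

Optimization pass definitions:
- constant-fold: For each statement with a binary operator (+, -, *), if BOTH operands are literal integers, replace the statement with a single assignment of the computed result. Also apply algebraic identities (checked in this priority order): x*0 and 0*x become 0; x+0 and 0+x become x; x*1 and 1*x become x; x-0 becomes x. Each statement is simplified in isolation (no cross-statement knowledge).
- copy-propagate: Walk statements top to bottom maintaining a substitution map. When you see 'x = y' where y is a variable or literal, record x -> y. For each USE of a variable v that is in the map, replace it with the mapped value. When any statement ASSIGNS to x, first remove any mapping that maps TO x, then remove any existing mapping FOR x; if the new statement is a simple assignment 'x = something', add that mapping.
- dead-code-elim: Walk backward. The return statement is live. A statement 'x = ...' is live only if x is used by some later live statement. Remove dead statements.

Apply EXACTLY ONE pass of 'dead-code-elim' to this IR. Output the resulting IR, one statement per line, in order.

Applying dead-code-elim statement-by-statement:
  [5] return c  -> KEEP (return); live=['c']
  [4] v = c  -> DEAD (v not live)
  [3] a = u  -> DEAD (a not live)
  [2] u = 4  -> DEAD (u not live)
  [1] c = 9  -> KEEP; live=[]
Result (2 stmts):
  c = 9
  return c

Answer: c = 9
return c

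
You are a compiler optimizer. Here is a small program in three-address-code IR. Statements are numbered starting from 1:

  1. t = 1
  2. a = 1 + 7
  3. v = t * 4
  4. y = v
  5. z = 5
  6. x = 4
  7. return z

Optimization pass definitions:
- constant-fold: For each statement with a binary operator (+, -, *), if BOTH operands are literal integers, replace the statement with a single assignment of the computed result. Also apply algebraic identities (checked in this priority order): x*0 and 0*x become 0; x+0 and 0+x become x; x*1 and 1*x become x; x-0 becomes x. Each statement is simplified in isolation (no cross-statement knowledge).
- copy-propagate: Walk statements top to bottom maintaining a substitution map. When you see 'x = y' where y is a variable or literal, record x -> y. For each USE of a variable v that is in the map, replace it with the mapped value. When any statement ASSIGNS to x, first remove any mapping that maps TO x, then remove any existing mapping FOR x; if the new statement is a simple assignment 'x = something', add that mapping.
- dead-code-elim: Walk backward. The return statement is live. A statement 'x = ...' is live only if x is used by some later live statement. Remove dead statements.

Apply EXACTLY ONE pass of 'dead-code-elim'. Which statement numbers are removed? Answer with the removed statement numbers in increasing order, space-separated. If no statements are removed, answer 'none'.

Answer: 1 2 3 4 6

Derivation:
Backward liveness scan:
Stmt 1 't = 1': DEAD (t not in live set [])
Stmt 2 'a = 1 + 7': DEAD (a not in live set [])
Stmt 3 'v = t * 4': DEAD (v not in live set [])
Stmt 4 'y = v': DEAD (y not in live set [])
Stmt 5 'z = 5': KEEP (z is live); live-in = []
Stmt 6 'x = 4': DEAD (x not in live set ['z'])
Stmt 7 'return z': KEEP (return); live-in = ['z']
Removed statement numbers: [1, 2, 3, 4, 6]
Surviving IR:
  z = 5
  return z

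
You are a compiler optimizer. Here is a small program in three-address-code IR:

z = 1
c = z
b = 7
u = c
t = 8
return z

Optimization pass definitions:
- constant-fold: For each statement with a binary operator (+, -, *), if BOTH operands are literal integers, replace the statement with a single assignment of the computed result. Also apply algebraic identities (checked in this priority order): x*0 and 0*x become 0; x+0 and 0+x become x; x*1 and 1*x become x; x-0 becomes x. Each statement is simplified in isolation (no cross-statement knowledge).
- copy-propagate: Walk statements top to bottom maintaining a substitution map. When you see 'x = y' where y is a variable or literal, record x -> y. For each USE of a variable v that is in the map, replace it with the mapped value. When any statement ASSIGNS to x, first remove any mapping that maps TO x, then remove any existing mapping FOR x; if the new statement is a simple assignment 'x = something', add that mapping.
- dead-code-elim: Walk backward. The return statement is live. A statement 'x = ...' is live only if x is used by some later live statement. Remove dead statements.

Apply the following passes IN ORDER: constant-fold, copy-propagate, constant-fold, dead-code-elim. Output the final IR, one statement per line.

Initial IR:
  z = 1
  c = z
  b = 7
  u = c
  t = 8
  return z
After constant-fold (6 stmts):
  z = 1
  c = z
  b = 7
  u = c
  t = 8
  return z
After copy-propagate (6 stmts):
  z = 1
  c = 1
  b = 7
  u = 1
  t = 8
  return 1
After constant-fold (6 stmts):
  z = 1
  c = 1
  b = 7
  u = 1
  t = 8
  return 1
After dead-code-elim (1 stmts):
  return 1

Answer: return 1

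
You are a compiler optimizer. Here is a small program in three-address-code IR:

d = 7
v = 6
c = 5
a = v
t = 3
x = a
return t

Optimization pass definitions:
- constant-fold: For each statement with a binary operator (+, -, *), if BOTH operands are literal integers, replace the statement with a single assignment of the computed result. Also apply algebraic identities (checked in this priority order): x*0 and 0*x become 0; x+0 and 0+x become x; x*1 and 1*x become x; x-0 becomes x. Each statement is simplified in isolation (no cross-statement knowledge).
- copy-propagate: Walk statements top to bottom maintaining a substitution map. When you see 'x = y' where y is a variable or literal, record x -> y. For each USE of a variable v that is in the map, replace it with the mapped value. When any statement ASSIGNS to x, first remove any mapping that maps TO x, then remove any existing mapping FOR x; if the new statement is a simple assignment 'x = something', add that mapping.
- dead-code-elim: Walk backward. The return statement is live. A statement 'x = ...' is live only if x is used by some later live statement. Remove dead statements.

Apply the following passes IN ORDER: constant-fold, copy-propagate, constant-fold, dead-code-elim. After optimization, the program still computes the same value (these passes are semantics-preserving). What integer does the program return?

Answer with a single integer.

Answer: 3

Derivation:
Initial IR:
  d = 7
  v = 6
  c = 5
  a = v
  t = 3
  x = a
  return t
After constant-fold (7 stmts):
  d = 7
  v = 6
  c = 5
  a = v
  t = 3
  x = a
  return t
After copy-propagate (7 stmts):
  d = 7
  v = 6
  c = 5
  a = 6
  t = 3
  x = 6
  return 3
After constant-fold (7 stmts):
  d = 7
  v = 6
  c = 5
  a = 6
  t = 3
  x = 6
  return 3
After dead-code-elim (1 stmts):
  return 3
Evaluate:
  d = 7  =>  d = 7
  v = 6  =>  v = 6
  c = 5  =>  c = 5
  a = v  =>  a = 6
  t = 3  =>  t = 3
  x = a  =>  x = 6
  return t = 3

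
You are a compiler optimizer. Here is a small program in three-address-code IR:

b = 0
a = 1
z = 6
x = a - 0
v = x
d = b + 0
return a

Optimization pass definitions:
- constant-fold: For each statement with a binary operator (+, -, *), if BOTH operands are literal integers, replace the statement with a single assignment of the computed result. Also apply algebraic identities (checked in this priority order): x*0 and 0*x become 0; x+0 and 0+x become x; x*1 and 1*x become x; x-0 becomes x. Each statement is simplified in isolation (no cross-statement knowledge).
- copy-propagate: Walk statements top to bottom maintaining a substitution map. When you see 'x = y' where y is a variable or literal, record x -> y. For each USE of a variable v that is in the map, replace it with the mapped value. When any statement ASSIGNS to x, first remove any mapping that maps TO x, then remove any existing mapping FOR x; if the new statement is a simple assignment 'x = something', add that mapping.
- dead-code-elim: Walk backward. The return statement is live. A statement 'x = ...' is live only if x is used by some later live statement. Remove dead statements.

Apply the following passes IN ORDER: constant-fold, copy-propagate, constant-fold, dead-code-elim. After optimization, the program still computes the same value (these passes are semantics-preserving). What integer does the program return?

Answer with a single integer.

Initial IR:
  b = 0
  a = 1
  z = 6
  x = a - 0
  v = x
  d = b + 0
  return a
After constant-fold (7 stmts):
  b = 0
  a = 1
  z = 6
  x = a
  v = x
  d = b
  return a
After copy-propagate (7 stmts):
  b = 0
  a = 1
  z = 6
  x = 1
  v = 1
  d = 0
  return 1
After constant-fold (7 stmts):
  b = 0
  a = 1
  z = 6
  x = 1
  v = 1
  d = 0
  return 1
After dead-code-elim (1 stmts):
  return 1
Evaluate:
  b = 0  =>  b = 0
  a = 1  =>  a = 1
  z = 6  =>  z = 6
  x = a - 0  =>  x = 1
  v = x  =>  v = 1
  d = b + 0  =>  d = 0
  return a = 1

Answer: 1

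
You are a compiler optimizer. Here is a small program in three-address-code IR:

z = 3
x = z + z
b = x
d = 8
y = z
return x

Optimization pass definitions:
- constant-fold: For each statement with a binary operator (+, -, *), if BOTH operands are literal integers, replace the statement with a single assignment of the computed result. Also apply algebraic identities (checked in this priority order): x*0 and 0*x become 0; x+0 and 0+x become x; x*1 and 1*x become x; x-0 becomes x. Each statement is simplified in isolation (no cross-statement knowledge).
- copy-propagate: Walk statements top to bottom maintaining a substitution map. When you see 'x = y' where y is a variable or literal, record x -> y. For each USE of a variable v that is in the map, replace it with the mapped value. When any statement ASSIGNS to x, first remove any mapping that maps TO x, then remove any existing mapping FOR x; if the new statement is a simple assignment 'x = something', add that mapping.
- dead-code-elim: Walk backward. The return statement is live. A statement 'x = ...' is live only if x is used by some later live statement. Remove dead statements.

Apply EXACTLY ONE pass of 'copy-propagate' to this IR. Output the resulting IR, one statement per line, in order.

Applying copy-propagate statement-by-statement:
  [1] z = 3  (unchanged)
  [2] x = z + z  -> x = 3 + 3
  [3] b = x  (unchanged)
  [4] d = 8  (unchanged)
  [5] y = z  -> y = 3
  [6] return x  (unchanged)
Result (6 stmts):
  z = 3
  x = 3 + 3
  b = x
  d = 8
  y = 3
  return x

Answer: z = 3
x = 3 + 3
b = x
d = 8
y = 3
return x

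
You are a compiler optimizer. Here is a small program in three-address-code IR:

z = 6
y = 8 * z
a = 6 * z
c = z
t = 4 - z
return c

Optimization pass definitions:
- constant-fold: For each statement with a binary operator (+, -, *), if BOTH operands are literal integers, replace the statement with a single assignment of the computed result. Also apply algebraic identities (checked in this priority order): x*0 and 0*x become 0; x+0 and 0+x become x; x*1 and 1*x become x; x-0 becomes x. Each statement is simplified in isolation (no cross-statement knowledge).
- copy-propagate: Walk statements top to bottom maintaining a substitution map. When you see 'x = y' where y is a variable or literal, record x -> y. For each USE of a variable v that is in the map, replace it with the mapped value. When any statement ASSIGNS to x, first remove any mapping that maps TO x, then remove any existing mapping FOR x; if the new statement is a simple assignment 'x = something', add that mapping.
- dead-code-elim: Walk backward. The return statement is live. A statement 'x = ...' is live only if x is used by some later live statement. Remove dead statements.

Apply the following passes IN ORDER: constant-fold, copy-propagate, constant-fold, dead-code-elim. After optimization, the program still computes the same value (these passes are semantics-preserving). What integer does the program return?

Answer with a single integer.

Answer: 6

Derivation:
Initial IR:
  z = 6
  y = 8 * z
  a = 6 * z
  c = z
  t = 4 - z
  return c
After constant-fold (6 stmts):
  z = 6
  y = 8 * z
  a = 6 * z
  c = z
  t = 4 - z
  return c
After copy-propagate (6 stmts):
  z = 6
  y = 8 * 6
  a = 6 * 6
  c = 6
  t = 4 - 6
  return 6
After constant-fold (6 stmts):
  z = 6
  y = 48
  a = 36
  c = 6
  t = -2
  return 6
After dead-code-elim (1 stmts):
  return 6
Evaluate:
  z = 6  =>  z = 6
  y = 8 * z  =>  y = 48
  a = 6 * z  =>  a = 36
  c = z  =>  c = 6
  t = 4 - z  =>  t = -2
  return c = 6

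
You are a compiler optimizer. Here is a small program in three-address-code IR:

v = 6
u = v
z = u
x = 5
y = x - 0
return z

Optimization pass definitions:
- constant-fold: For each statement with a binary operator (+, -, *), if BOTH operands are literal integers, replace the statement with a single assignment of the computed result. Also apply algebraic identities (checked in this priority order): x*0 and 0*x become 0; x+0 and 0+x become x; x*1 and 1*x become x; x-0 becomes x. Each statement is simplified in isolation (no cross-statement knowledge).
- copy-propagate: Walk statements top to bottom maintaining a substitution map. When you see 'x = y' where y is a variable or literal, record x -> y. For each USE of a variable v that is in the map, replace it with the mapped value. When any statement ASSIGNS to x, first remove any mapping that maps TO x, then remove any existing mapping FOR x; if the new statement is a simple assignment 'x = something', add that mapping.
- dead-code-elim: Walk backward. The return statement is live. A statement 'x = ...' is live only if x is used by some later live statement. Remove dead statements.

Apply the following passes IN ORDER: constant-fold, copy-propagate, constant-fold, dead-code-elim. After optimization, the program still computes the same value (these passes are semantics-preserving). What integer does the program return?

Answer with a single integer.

Answer: 6

Derivation:
Initial IR:
  v = 6
  u = v
  z = u
  x = 5
  y = x - 0
  return z
After constant-fold (6 stmts):
  v = 6
  u = v
  z = u
  x = 5
  y = x
  return z
After copy-propagate (6 stmts):
  v = 6
  u = 6
  z = 6
  x = 5
  y = 5
  return 6
After constant-fold (6 stmts):
  v = 6
  u = 6
  z = 6
  x = 5
  y = 5
  return 6
After dead-code-elim (1 stmts):
  return 6
Evaluate:
  v = 6  =>  v = 6
  u = v  =>  u = 6
  z = u  =>  z = 6
  x = 5  =>  x = 5
  y = x - 0  =>  y = 5
  return z = 6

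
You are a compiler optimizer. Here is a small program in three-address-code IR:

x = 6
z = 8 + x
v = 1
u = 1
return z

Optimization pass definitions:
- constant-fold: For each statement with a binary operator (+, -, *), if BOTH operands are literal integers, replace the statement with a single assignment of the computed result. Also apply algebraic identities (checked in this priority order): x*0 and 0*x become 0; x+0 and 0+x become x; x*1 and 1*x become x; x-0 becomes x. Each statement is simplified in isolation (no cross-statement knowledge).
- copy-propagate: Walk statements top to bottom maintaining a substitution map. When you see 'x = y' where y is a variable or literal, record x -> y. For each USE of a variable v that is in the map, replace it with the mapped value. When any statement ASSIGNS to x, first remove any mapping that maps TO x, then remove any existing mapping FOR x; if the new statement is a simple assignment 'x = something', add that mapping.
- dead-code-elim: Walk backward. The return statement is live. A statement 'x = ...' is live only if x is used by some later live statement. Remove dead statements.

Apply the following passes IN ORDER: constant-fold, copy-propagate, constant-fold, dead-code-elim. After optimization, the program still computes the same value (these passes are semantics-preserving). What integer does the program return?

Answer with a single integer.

Initial IR:
  x = 6
  z = 8 + x
  v = 1
  u = 1
  return z
After constant-fold (5 stmts):
  x = 6
  z = 8 + x
  v = 1
  u = 1
  return z
After copy-propagate (5 stmts):
  x = 6
  z = 8 + 6
  v = 1
  u = 1
  return z
After constant-fold (5 stmts):
  x = 6
  z = 14
  v = 1
  u = 1
  return z
After dead-code-elim (2 stmts):
  z = 14
  return z
Evaluate:
  x = 6  =>  x = 6
  z = 8 + x  =>  z = 14
  v = 1  =>  v = 1
  u = 1  =>  u = 1
  return z = 14

Answer: 14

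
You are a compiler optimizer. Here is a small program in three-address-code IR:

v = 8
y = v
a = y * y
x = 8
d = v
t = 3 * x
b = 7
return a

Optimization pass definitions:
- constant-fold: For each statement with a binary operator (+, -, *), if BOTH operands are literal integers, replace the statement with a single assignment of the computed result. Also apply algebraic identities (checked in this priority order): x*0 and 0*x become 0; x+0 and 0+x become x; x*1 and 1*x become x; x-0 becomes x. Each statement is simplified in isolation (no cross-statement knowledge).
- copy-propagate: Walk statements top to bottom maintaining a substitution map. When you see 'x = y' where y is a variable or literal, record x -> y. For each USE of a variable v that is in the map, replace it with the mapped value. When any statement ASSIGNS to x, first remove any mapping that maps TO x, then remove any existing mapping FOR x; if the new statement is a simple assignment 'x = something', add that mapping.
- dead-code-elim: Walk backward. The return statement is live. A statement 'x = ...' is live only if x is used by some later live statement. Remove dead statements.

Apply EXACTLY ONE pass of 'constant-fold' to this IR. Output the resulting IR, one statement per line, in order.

Applying constant-fold statement-by-statement:
  [1] v = 8  (unchanged)
  [2] y = v  (unchanged)
  [3] a = y * y  (unchanged)
  [4] x = 8  (unchanged)
  [5] d = v  (unchanged)
  [6] t = 3 * x  (unchanged)
  [7] b = 7  (unchanged)
  [8] return a  (unchanged)
Result (8 stmts):
  v = 8
  y = v
  a = y * y
  x = 8
  d = v
  t = 3 * x
  b = 7
  return a

Answer: v = 8
y = v
a = y * y
x = 8
d = v
t = 3 * x
b = 7
return a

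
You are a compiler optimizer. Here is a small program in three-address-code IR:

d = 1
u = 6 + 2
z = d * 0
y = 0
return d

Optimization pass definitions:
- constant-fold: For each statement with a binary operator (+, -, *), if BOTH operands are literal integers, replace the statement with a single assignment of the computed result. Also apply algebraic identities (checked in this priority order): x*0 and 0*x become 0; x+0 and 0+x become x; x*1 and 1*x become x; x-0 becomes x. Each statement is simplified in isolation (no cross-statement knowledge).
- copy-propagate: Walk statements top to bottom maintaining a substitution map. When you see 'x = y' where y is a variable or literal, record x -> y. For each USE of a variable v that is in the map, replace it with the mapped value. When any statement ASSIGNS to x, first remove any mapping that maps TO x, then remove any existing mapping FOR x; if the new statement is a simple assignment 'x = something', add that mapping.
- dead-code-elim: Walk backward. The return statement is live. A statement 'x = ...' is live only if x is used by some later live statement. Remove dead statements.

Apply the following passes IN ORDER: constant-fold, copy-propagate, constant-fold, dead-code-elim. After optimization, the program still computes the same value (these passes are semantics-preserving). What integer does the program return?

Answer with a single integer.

Initial IR:
  d = 1
  u = 6 + 2
  z = d * 0
  y = 0
  return d
After constant-fold (5 stmts):
  d = 1
  u = 8
  z = 0
  y = 0
  return d
After copy-propagate (5 stmts):
  d = 1
  u = 8
  z = 0
  y = 0
  return 1
After constant-fold (5 stmts):
  d = 1
  u = 8
  z = 0
  y = 0
  return 1
After dead-code-elim (1 stmts):
  return 1
Evaluate:
  d = 1  =>  d = 1
  u = 6 + 2  =>  u = 8
  z = d * 0  =>  z = 0
  y = 0  =>  y = 0
  return d = 1

Answer: 1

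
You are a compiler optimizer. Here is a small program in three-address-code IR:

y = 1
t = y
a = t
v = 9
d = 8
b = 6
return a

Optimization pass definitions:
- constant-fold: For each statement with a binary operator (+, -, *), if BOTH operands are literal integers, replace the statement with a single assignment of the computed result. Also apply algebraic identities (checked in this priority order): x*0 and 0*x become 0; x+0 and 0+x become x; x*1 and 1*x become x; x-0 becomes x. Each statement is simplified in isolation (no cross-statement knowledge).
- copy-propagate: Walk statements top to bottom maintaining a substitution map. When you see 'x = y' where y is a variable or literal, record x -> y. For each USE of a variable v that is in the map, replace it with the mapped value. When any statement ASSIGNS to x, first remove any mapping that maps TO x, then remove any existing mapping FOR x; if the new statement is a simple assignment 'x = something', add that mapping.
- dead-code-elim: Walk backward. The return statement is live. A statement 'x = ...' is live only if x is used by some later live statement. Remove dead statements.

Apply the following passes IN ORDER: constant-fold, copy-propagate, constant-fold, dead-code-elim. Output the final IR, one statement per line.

Answer: return 1

Derivation:
Initial IR:
  y = 1
  t = y
  a = t
  v = 9
  d = 8
  b = 6
  return a
After constant-fold (7 stmts):
  y = 1
  t = y
  a = t
  v = 9
  d = 8
  b = 6
  return a
After copy-propagate (7 stmts):
  y = 1
  t = 1
  a = 1
  v = 9
  d = 8
  b = 6
  return 1
After constant-fold (7 stmts):
  y = 1
  t = 1
  a = 1
  v = 9
  d = 8
  b = 6
  return 1
After dead-code-elim (1 stmts):
  return 1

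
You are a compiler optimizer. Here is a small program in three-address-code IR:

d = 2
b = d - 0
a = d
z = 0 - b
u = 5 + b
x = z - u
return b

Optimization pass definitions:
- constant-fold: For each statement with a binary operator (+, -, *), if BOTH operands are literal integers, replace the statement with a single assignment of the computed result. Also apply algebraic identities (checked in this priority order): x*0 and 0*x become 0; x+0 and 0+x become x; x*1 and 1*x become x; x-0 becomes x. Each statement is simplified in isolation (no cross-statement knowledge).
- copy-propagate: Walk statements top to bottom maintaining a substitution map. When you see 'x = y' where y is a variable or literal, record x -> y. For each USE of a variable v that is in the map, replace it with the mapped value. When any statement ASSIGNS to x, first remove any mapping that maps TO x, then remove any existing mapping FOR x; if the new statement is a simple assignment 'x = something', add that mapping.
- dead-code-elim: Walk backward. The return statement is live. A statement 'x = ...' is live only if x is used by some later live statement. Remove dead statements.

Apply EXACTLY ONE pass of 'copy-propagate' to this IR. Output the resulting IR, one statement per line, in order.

Applying copy-propagate statement-by-statement:
  [1] d = 2  (unchanged)
  [2] b = d - 0  -> b = 2 - 0
  [3] a = d  -> a = 2
  [4] z = 0 - b  (unchanged)
  [5] u = 5 + b  (unchanged)
  [6] x = z - u  (unchanged)
  [7] return b  (unchanged)
Result (7 stmts):
  d = 2
  b = 2 - 0
  a = 2
  z = 0 - b
  u = 5 + b
  x = z - u
  return b

Answer: d = 2
b = 2 - 0
a = 2
z = 0 - b
u = 5 + b
x = z - u
return b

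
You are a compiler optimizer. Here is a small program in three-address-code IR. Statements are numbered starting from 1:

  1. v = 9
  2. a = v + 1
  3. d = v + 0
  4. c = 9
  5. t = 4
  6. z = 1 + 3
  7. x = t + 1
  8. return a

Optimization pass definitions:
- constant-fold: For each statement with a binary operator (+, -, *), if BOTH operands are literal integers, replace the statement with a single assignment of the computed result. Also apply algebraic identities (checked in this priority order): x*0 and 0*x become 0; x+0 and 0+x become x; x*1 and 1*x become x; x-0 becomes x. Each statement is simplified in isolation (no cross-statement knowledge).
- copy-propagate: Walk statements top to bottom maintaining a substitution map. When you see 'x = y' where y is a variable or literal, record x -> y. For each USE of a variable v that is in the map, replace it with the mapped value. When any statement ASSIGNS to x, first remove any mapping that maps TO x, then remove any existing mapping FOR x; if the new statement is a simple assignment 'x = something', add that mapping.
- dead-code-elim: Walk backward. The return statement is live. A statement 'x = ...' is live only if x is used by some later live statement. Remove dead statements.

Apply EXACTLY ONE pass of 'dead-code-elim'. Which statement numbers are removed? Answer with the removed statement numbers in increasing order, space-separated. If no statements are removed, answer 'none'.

Answer: 3 4 5 6 7

Derivation:
Backward liveness scan:
Stmt 1 'v = 9': KEEP (v is live); live-in = []
Stmt 2 'a = v + 1': KEEP (a is live); live-in = ['v']
Stmt 3 'd = v + 0': DEAD (d not in live set ['a'])
Stmt 4 'c = 9': DEAD (c not in live set ['a'])
Stmt 5 't = 4': DEAD (t not in live set ['a'])
Stmt 6 'z = 1 + 3': DEAD (z not in live set ['a'])
Stmt 7 'x = t + 1': DEAD (x not in live set ['a'])
Stmt 8 'return a': KEEP (return); live-in = ['a']
Removed statement numbers: [3, 4, 5, 6, 7]
Surviving IR:
  v = 9
  a = v + 1
  return a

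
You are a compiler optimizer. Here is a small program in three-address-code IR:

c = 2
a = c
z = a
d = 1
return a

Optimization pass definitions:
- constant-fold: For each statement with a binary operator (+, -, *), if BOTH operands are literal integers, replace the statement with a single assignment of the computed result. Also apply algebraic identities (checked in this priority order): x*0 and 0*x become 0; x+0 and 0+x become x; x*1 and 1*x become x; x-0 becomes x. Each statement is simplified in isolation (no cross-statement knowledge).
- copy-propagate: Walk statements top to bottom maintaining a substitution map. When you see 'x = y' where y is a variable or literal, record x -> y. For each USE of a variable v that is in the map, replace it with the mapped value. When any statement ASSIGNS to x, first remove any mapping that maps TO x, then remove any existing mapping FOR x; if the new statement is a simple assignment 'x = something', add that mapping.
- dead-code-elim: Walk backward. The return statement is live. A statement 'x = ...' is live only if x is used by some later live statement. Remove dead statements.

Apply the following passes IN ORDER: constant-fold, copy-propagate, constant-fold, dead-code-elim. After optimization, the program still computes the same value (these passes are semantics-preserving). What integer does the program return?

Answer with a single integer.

Initial IR:
  c = 2
  a = c
  z = a
  d = 1
  return a
After constant-fold (5 stmts):
  c = 2
  a = c
  z = a
  d = 1
  return a
After copy-propagate (5 stmts):
  c = 2
  a = 2
  z = 2
  d = 1
  return 2
After constant-fold (5 stmts):
  c = 2
  a = 2
  z = 2
  d = 1
  return 2
After dead-code-elim (1 stmts):
  return 2
Evaluate:
  c = 2  =>  c = 2
  a = c  =>  a = 2
  z = a  =>  z = 2
  d = 1  =>  d = 1
  return a = 2

Answer: 2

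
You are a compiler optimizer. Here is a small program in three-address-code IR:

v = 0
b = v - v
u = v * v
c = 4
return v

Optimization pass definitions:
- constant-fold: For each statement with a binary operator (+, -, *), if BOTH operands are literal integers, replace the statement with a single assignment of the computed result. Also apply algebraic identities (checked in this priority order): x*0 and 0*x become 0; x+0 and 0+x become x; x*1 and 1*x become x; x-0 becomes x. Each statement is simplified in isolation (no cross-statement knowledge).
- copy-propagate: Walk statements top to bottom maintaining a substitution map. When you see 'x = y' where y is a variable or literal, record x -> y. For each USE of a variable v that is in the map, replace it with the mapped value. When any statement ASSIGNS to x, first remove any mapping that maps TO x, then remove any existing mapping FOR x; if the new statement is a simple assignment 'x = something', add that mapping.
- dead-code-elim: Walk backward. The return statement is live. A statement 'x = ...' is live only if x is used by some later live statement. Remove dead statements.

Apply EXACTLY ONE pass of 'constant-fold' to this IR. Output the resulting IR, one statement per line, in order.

Applying constant-fold statement-by-statement:
  [1] v = 0  (unchanged)
  [2] b = v - v  (unchanged)
  [3] u = v * v  (unchanged)
  [4] c = 4  (unchanged)
  [5] return v  (unchanged)
Result (5 stmts):
  v = 0
  b = v - v
  u = v * v
  c = 4
  return v

Answer: v = 0
b = v - v
u = v * v
c = 4
return v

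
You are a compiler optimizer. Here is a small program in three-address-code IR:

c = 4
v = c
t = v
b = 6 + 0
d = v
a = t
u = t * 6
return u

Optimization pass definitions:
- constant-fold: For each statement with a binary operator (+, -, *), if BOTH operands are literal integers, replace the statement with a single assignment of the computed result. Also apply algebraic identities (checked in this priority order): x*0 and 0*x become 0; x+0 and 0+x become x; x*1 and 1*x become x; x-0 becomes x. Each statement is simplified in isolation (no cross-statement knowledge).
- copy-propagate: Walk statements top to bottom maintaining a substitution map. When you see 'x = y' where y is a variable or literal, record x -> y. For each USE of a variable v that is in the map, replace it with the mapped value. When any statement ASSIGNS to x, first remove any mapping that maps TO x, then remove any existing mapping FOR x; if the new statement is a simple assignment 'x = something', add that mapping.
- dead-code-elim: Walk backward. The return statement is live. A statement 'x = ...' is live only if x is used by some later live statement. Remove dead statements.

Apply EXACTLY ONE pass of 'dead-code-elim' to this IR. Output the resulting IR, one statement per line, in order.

Answer: c = 4
v = c
t = v
u = t * 6
return u

Derivation:
Applying dead-code-elim statement-by-statement:
  [8] return u  -> KEEP (return); live=['u']
  [7] u = t * 6  -> KEEP; live=['t']
  [6] a = t  -> DEAD (a not live)
  [5] d = v  -> DEAD (d not live)
  [4] b = 6 + 0  -> DEAD (b not live)
  [3] t = v  -> KEEP; live=['v']
  [2] v = c  -> KEEP; live=['c']
  [1] c = 4  -> KEEP; live=[]
Result (5 stmts):
  c = 4
  v = c
  t = v
  u = t * 6
  return u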